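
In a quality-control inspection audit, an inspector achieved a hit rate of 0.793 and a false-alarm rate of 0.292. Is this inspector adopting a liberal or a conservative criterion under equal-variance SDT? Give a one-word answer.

liberal

z(H) = 0.817, z(FA) = -0.548
c = −½·(z(H) + z(FA)) = -0.1345
c < 0 → liberal criterion (biased toward responding “yes”).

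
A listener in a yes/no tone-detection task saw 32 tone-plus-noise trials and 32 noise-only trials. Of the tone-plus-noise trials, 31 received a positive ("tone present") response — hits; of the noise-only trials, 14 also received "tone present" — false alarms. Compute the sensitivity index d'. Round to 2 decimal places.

d' = 2.02

H = 31/32 = 0.9688
FA = 14/32 = 0.4375
z(0.9688) = 1.8634, z(0.4375) = -0.1573
d' = z(H) − z(FA) = 1.8634 − (-0.1573) = 2.0207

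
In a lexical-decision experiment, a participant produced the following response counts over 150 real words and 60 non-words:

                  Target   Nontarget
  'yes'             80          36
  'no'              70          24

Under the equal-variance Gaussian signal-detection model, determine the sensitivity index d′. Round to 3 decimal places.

d′ = -0.170

H = 80/150 = 0.5333
FA = 36/60 = 0.6000
z(H) = z(0.5333) = 0.0836
z(FA) = z(0.6000) = 0.2533
d' = z(H) − z(FA) = 0.0836 − 0.2533 = -0.1697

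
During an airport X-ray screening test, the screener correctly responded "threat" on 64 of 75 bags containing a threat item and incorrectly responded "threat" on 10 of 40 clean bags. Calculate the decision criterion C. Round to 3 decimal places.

C = -0.188

H = 64/75 = 0.8533
FA = 10/40 = 0.2500
Φ⁻¹(0.8533) = 1.0507, Φ⁻¹(0.2500) = -0.6745
c = −½·[z(H) + z(FA)] = −0.5 × (1.0507 + (-0.6745)) = -0.1881
c < 0: the screener has a liberal response bias.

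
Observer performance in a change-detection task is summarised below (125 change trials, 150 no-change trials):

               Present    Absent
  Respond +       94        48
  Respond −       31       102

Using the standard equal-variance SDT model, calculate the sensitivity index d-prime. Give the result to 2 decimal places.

d-prime = 1.15

H = 94/125 = 0.7520
FA = 48/150 = 0.3200
z(H) = 0.6808
z(FA) = -0.4677
d' = z(H) − z(FA) = 0.6808 − (-0.4677) = 1.1485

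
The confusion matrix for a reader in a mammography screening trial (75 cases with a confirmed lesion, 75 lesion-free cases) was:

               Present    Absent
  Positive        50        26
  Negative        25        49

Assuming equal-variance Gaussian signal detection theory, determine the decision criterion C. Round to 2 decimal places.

C = -0.02

H = 50/75 = 0.6667
FA = 26/75 = 0.3467
z(H) = z(0.6667) = 0.431
z(FA) = z(0.3467) = -0.394
c = −½·[z(H) + z(FA)] = −0.5 × (0.431 + (-0.394)) = -0.0185
c < 0: the reader has a liberal response bias.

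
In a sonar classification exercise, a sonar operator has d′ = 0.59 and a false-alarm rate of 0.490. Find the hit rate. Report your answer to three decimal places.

z(false-alarm rate) = z(0.490) = -0.0251
z(H) = z(FA) + d' = -0.0251 + 0.59 = 0.5649
hit rate = Φ(0.5649) = 0.7139

hit rate = 0.714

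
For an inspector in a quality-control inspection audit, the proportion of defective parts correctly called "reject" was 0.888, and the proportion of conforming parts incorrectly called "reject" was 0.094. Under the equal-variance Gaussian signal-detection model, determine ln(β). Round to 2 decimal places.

ln β = 0.13

z(0.888) = 1.216, z(0.094) = -1.317
ln β = −½·[z(H)² − z(FA)²] = −0.5 × (1.479 − 1.734) = 0.1275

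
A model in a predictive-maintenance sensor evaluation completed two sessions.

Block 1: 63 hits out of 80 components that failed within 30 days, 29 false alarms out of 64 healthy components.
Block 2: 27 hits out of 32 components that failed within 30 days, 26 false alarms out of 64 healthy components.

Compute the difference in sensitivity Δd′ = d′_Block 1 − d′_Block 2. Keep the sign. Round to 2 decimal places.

Block 1: z(0.7875) = 0.798, z(0.4531) = -0.118, d' = 0.916
Block 2: z(0.8438) = 1.010, z(0.4062) = -0.237, d' = 1.247
Δd' = d'_Block 1 − d'_Block 2 = 0.916 − 1.247 = -0.331
Block 2 has the higher sensitivity.

Δd′ = -0.33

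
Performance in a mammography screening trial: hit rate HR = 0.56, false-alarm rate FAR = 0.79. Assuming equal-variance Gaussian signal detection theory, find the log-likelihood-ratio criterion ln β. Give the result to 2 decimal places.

z(0.56) = 0.151, z(0.79) = 0.806
ln β = −½·[z(H)² − z(FA)²] = −0.5 × (0.023 − 0.650) = 0.3135

ln β = 0.31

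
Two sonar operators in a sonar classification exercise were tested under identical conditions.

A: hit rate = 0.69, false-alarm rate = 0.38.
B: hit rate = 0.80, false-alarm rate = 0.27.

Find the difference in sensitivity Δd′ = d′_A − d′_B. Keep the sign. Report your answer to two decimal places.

A: z(0.69) = 0.496, z(0.38) = -0.305, d' = 0.801
B: z(0.80) = 0.842, z(0.27) = -0.613, d' = 1.455
Δd' = d'_A − d'_B = 0.801 − 1.455 = -0.654
B has the higher sensitivity.

Δd′ = -0.65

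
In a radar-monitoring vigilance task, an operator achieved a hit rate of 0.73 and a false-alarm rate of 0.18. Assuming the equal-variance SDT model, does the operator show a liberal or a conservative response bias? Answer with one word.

z(H) = 0.613, z(FA) = -0.915
c = −½·(z(H) + z(FA)) = 0.151
c > 0 → conservative criterion (biased toward responding “no”).

conservative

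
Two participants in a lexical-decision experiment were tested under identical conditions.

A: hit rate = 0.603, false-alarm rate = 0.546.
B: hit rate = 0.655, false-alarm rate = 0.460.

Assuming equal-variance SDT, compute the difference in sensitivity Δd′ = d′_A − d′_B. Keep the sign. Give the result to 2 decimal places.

A: z(0.603) = 0.261, z(0.546) = 0.116, d' = 0.145
B: z(0.655) = 0.399, z(0.460) = -0.100, d' = 0.499
Δd' = d'_A − d'_B = 0.145 − 0.499 = -0.354
B has the higher sensitivity.

Δd′ = -0.35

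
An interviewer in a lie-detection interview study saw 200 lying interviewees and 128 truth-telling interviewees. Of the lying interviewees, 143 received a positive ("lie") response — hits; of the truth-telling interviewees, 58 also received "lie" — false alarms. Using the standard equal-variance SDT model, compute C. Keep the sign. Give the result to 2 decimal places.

C = -0.23

H = 143/200 = 0.7150
FA = 58/128 = 0.4531
z(0.7150) = 0.5681, z(0.4531) = -0.1178
c = −½·[z(H) + z(FA)] = −0.5 × (0.5681 + (-0.1178)) = -0.22515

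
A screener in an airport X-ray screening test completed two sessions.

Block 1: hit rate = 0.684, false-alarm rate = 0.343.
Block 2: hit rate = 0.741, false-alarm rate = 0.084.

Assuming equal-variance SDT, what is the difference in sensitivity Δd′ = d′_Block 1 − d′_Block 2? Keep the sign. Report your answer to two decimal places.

Δd′ = -1.14

Block 1: z(0.684) = 0.479, z(0.343) = -0.404, d' = 0.883
Block 2: z(0.741) = 0.646, z(0.084) = -1.379, d' = 2.025
Δd' = d'_Block 1 − d'_Block 2 = 0.883 − 2.025 = -1.142
Block 2 has the higher sensitivity.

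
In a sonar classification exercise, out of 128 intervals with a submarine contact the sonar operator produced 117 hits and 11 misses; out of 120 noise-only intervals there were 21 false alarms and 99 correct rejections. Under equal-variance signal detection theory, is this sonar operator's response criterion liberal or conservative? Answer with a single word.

z(H) = 1.366, z(FA) = -0.935
c = −½·(z(H) + z(FA)) = -0.2155
c < 0 → liberal criterion (biased toward responding “yes”).

liberal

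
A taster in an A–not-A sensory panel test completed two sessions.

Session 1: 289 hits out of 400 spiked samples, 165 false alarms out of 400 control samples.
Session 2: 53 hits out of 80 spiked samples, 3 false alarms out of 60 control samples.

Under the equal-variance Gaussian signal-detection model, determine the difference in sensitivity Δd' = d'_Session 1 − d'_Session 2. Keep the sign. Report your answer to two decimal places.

Δd' = -1.25

Session 1: z(0.7225) = 0.590, z(0.4125) = -0.221, d' = 0.811
Session 2: z(0.6625) = 0.419, z(0.0500) = -1.645, d' = 2.064
Δd' = d'_Session 1 − d'_Session 2 = 0.811 − 2.064 = -1.253
Session 2 has the higher sensitivity.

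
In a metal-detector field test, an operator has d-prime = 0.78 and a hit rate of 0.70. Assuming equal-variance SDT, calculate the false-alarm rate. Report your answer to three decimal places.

false-alarm rate = 0.399

z(hit rate) = z(0.70) = 0.5244
z(FA) = z(H) − d' = 0.5244 − 0.78 = -0.2556
false-alarm rate = Φ(-0.2556) = 0.3991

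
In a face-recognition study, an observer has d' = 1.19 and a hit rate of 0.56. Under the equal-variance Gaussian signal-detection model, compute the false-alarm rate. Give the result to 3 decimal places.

false-alarm rate = 0.149

z(hit rate) = z(0.56) = 0.1510
z(FA) = z(H) − d' = 0.1510 − 1.19 = -1.0390
false-alarm rate = Φ(-1.0390) = 0.1494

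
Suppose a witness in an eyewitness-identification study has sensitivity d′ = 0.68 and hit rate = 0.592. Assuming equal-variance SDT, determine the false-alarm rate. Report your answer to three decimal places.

z(hit rate) = z(0.592) = 0.2327
z(FA) = z(H) − d' = 0.2327 − 0.68 = -0.4473
false-alarm rate = Φ(-0.4473) = 0.3273

false-alarm rate = 0.327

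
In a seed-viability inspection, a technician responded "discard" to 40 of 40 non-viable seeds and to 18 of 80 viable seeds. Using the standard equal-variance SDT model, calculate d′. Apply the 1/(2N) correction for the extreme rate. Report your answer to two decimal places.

The hit rate is 40/40 = 1, so apply the 1/(2N) correction: H → 1 − 1/(2·40) = 0.98750.
z(H) = z(0.98750) = 2.241
z(FA) = z(0.22500) = -0.755
d' = 2.241 − (-0.755) = 2.996

d′ = 3.00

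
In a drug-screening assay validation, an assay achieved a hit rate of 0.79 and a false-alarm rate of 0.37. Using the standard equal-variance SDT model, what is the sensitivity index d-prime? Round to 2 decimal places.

z(0.79) = 0.8064, z(0.37) = -0.3319
d' = z(H) − z(FA) = 0.8064 − (-0.3319) = 1.1383

d-prime = 1.14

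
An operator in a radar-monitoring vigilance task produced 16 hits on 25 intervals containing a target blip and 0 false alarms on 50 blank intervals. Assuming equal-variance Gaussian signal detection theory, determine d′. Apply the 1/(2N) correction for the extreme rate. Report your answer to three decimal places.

The false-alarm rate is 0/50 = 0, so apply the 1/(2N) correction: FA → 1/(2·50) = 0.01000.
z(H) = z(0.64000) = 0.3585
z(FA) = z(0.01000) = -2.3263
d' = 0.3585 − (-2.3263) = 2.6848

d′ = 2.685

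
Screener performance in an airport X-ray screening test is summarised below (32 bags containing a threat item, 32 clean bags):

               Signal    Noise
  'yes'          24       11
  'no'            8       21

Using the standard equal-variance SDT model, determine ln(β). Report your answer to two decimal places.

H = 24/32 = 0.7500
FA = 11/32 = 0.3438
z(H) = 0.674
z(FA) = -0.402
ln β = −½·[z(H)² − z(FA)²] = −0.5 × (0.454 − 0.162) = -0.146

ln β = -0.15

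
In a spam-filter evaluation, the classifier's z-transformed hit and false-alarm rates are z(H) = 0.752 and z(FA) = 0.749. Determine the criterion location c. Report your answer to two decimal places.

c = −½·[z(H) + z(FA)] = −½·(0.752 + 0.749) = -0.7505

c = -0.75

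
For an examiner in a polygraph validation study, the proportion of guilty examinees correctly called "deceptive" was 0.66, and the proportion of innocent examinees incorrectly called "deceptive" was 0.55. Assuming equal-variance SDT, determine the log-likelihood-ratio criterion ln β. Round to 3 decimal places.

ln β = -0.077

Φ⁻¹(H) = Φ⁻¹(0.66) = 0.4125
Φ⁻¹(FA) = Φ⁻¹(0.55) = 0.1257
ln β = −½·[z(H)² − z(FA)²] = −0.5 × (0.1702 − 0.0158) = -0.0772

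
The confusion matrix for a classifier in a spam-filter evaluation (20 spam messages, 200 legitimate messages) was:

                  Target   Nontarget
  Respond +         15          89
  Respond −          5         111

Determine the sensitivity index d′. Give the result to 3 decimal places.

d′ = 0.813

H = 15/20 = 0.7500
FA = 89/200 = 0.4450
z(0.7500) = 0.6745, z(0.4450) = -0.1383
d' = z(H) − z(FA) = 0.6745 − (-0.1383) = 0.8128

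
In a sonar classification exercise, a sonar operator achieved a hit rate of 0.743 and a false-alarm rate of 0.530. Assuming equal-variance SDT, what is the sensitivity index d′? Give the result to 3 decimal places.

d′ = 0.577

z(H) = z(0.743) = 0.6526
z(FA) = z(0.530) = 0.0753
d' = z(H) − z(FA) = 0.6526 − 0.0753 = 0.5773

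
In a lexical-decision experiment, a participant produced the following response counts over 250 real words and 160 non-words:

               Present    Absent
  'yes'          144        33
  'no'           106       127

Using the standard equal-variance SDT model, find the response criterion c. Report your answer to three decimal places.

H = 144/250 = 0.5760
FA = 33/160 = 0.2062
Φ⁻¹(H) = Φ⁻¹(0.5760) = 0.1917
Φ⁻¹(FA) = Φ⁻¹(0.2062) = -0.8197
c = −½·[z(H) + z(FA)] = −0.5 × (0.1917 + (-0.8197)) = 0.3140

c = 0.314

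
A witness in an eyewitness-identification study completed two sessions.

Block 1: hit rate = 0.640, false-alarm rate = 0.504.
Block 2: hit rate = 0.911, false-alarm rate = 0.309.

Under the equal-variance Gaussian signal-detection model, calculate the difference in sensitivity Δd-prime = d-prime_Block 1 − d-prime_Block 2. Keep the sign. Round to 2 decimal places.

Δd-prime = -1.50

Block 1: z(0.640) = 0.358, z(0.504) = 0.010, d' = 0.348
Block 2: z(0.911) = 1.347, z(0.309) = -0.499, d' = 1.846
Δd' = d'_Block 1 − d'_Block 2 = 0.348 − 1.846 = -1.498
Block 2 has the higher sensitivity.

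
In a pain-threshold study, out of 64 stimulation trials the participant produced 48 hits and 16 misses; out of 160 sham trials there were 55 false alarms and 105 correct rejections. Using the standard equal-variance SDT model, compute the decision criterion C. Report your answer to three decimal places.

C = -0.136

H = 48/64 = 0.7500
FA = 55/160 = 0.3438
z(0.7500) = 0.6745, z(0.3438) = -0.4021
c = −½·[z(H) + z(FA)] = −0.5 × (0.6745 + (-0.4021)) = -0.1362
c < 0: the participant has a liberal response bias.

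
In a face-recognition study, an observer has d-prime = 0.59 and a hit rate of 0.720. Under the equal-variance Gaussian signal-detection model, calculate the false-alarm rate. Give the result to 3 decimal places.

z(hit rate) = z(0.720) = 0.5828
z(FA) = z(H) − d' = 0.5828 − 0.59 = -0.0072
false-alarm rate = Φ(-0.0072) = 0.4971

false-alarm rate = 0.497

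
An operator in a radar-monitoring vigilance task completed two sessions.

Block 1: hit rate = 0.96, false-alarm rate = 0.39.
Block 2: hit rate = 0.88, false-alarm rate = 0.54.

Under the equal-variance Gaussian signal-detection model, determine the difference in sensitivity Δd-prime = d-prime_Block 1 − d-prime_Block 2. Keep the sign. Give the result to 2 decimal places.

Block 1: z(0.96) = 1.751, z(0.39) = -0.279, d' = 2.030
Block 2: z(0.88) = 1.175, z(0.54) = 0.100, d' = 1.075
Δd' = d'_Block 1 − d'_Block 2 = 2.030 − 1.075 = 0.955
Block 1 has the higher sensitivity.

Δd-prime = 0.96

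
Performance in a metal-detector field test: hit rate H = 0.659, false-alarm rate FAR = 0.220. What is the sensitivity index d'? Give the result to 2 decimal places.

d' = 1.18

z(H) = z(0.659) = 0.4097
z(FA) = z(0.220) = -0.7722
d' = z(H) − z(FA) = 0.4097 − (-0.7722) = 1.1819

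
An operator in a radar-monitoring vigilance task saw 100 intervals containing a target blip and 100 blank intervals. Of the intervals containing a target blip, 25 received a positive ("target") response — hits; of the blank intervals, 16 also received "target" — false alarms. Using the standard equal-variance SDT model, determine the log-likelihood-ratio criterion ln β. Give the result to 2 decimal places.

H = 25/100 = 0.2500
FA = 16/100 = 0.1600
z(0.2500) = -0.674, z(0.1600) = -0.994
ln β = −½·[z(H)² − z(FA)²] = −0.5 × (0.454 − 0.988) = 0.267

ln β = 0.27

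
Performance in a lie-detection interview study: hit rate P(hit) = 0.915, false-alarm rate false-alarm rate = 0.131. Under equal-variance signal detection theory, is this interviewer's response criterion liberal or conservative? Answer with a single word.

z(H) = 1.372, z(FA) = -1.122
c = −½·(z(H) + z(FA)) = -0.125
c < 0 → liberal criterion (biased toward responding “yes”).

liberal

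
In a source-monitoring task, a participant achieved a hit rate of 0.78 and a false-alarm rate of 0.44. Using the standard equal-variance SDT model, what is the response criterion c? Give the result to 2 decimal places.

c = -0.31

Φ⁻¹(H) = Φ⁻¹(0.78) = 0.7722
Φ⁻¹(FA) = Φ⁻¹(0.44) = -0.1510
c = −½·[z(H) + z(FA)] = −0.5 × (0.7722 + (-0.1510)) = -0.3106
c < 0: the participant has a liberal response bias.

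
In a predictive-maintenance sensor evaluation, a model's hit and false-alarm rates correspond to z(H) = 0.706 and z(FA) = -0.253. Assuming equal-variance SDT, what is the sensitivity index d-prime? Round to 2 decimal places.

d' = z(H) − z(FA) = 0.706 − (-0.253) = 0.959

d-prime = 0.96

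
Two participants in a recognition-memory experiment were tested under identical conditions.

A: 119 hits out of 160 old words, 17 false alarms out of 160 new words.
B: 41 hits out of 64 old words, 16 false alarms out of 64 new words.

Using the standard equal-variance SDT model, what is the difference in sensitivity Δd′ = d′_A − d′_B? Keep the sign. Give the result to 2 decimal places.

Δd′ = 0.87

A: z(0.7438) = 0.655, z(0.1062) = -1.247, d' = 1.902
B: z(0.6406) = 0.360, z(0.2500) = -0.674, d' = 1.034
Δd' = d'_A − d'_B = 1.902 − 1.034 = 0.868
A has the higher sensitivity.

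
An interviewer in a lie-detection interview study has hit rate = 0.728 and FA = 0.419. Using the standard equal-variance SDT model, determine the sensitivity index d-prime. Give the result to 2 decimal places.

z(0.728) = 0.6068, z(0.419) = -0.2045
d' = z(H) − z(FA) = 0.6068 − (-0.2045) = 0.8113

d-prime = 0.81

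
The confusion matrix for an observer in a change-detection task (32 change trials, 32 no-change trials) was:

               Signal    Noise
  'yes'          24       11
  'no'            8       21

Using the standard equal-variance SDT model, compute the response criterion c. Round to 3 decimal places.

c = -0.136

H = 24/32 = 0.7500
FA = 11/32 = 0.3438
Φ⁻¹(H) = Φ⁻¹(0.7500) = 0.6745
Φ⁻¹(FA) = Φ⁻¹(0.3438) = -0.4021
c = −½·[z(H) + z(FA)] = −0.5 × (0.6745 + (-0.4021)) = -0.1362
c < 0: the observer has a liberal response bias.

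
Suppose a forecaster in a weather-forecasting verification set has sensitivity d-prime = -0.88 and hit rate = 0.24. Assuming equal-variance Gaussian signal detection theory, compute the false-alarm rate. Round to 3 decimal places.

z(hit rate) = z(0.24) = -0.7063
z(FA) = z(H) − d' = -0.7063 − (-0.88) = 0.1737
false-alarm rate = Φ(0.1737) = 0.5689

false-alarm rate = 0.569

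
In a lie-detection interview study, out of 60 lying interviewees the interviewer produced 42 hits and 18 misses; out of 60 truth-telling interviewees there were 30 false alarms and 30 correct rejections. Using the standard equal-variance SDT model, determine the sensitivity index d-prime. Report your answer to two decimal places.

d-prime = 0.52

H = 42/60 = 0.7000
FA = 30/60 = 0.5000
Φ⁻¹(H) = Φ⁻¹(0.7000) = 0.5244
Φ⁻¹(FA) = Φ⁻¹(0.5000) = 0.0000
d' = z(H) − z(FA) = 0.5244 − 0.0000 = 0.5244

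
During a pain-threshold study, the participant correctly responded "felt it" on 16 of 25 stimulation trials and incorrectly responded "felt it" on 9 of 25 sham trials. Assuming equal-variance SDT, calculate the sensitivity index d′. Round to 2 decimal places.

H = 16/25 = 0.6400
FA = 9/25 = 0.3600
z(H) = z(0.6400) = 0.358
z(FA) = z(0.3600) = -0.358
d' = z(H) − z(FA) = 0.358 − (-0.358) = 0.716

d′ = 0.72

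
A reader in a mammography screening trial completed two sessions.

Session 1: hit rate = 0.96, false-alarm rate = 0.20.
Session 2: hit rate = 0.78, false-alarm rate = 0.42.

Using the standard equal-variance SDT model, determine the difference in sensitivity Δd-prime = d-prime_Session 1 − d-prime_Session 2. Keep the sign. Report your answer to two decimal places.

Session 1: z(0.96) = 1.751, z(0.20) = -0.842, d' = 2.593
Session 2: z(0.78) = 0.772, z(0.42) = -0.202, d' = 0.974
Δd' = d'_Session 1 − d'_Session 2 = 2.593 − 0.974 = 1.619
Session 1 has the higher sensitivity.

Δd-prime = 1.62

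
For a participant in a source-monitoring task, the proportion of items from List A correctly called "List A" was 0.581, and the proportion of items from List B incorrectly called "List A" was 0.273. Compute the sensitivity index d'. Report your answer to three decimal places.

d' = 0.808

z(H) = 0.2045
z(FA) = -0.6038
d' = z(H) − z(FA) = 0.2045 − (-0.6038) = 0.8083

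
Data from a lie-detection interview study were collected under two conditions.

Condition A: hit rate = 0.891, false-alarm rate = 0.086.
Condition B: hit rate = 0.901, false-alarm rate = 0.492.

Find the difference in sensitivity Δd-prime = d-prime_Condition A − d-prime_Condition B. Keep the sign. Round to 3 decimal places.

Δd-prime = 1.290

Condition A: z(0.891) = 1.2319, z(0.086) = -1.3658, d' = 2.5977
Condition B: z(0.901) = 1.2873, z(0.492) = -0.0201, d' = 1.3074
Δd' = d'_Condition A − d'_Condition B = 2.5977 − 1.3074 = 1.2903
Condition A has the higher sensitivity.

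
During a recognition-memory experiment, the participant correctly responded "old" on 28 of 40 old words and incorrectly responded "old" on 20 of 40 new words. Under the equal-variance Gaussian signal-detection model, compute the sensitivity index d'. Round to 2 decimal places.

H = 28/40 = 0.7000
FA = 20/40 = 0.5000
Φ⁻¹(H) = 0.524
Φ⁻¹(FA) = 0.000
d' = z(H) − z(FA) = 0.524 − 0.000 = 0.524

d' = 0.52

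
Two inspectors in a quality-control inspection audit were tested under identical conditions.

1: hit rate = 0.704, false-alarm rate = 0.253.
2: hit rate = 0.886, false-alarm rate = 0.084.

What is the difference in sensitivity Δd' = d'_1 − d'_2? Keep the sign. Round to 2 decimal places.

1: z(0.704) = 0.536, z(0.253) = -0.665, d' = 1.201
2: z(0.886) = 1.206, z(0.084) = -1.379, d' = 2.585
Δd' = d'_1 − d'_2 = 1.201 − 2.585 = -1.384
2 has the higher sensitivity.

Δd' = -1.38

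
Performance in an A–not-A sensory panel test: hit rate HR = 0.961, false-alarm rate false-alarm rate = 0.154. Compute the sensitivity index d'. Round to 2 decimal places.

d' = 2.78

Φ⁻¹(H) = 1.7624
Φ⁻¹(FA) = -1.0194
d' = z(H) − z(FA) = 1.7624 − (-1.0194) = 2.7818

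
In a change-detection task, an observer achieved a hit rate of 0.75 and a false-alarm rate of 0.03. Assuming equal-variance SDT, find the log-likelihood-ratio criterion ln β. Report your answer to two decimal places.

ln β = 1.54

Φ⁻¹(H) = 0.674
Φ⁻¹(FA) = -1.881
ln β = −½·[z(H)² − z(FA)²] = −0.5 × (0.454 − 3.538) = 1.542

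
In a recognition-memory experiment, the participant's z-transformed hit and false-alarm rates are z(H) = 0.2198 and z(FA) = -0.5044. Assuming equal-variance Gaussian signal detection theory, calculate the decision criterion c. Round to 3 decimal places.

c = 0.142

c = −½·[z(H) + z(FA)] = −½·(0.2198 + (-0.5044)) = 0.1423
c > 0: the participant has a conservative response bias.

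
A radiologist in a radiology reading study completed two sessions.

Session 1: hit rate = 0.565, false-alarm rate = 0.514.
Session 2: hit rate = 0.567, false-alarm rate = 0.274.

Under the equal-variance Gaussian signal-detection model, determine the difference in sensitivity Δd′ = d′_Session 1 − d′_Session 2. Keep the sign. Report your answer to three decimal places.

Δd′ = -0.641

Session 1: z(0.565) = 0.1637, z(0.514) = 0.0351, d' = 0.1286
Session 2: z(0.567) = 0.1687, z(0.274) = -0.6008, d' = 0.7695
Δd' = d'_Session 1 − d'_Session 2 = 0.1286 − 0.7695 = -0.6409
Session 2 has the higher sensitivity.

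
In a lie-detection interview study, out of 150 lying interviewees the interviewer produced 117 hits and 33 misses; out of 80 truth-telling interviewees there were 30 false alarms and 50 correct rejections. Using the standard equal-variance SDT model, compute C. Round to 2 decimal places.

H = 117/150 = 0.7800
FA = 30/80 = 0.3750
z(H) = 0.772
z(FA) = -0.319
c = −½·[z(H) + z(FA)] = −0.5 × (0.772 + (-0.319)) = -0.2265

C = -0.23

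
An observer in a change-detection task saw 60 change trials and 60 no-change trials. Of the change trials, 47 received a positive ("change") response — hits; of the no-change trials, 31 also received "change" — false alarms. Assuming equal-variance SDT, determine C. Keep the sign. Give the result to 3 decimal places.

C = -0.413

H = 47/60 = 0.7833
FA = 31/60 = 0.5167
Φ⁻¹(H) = Φ⁻¹(0.7833) = 0.7834
Φ⁻¹(FA) = Φ⁻¹(0.5167) = 0.0419
c = −½·[z(H) + z(FA)] = −0.5 × (0.7834 + 0.0419) = -0.41265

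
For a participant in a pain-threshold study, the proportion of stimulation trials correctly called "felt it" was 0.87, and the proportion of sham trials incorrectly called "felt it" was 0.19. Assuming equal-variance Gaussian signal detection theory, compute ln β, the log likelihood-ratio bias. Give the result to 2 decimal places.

ln β = -0.25

z(H) = z(0.87) = 1.126
z(FA) = z(0.19) = -0.878
ln β = −½·[z(H)² − z(FA)²] = −0.5 × (1.268 − 0.771) = -0.2485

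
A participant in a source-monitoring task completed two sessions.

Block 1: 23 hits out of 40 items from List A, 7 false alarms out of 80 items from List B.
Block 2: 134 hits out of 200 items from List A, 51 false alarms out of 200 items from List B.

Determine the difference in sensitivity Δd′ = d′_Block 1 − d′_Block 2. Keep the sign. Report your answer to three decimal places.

Δd′ = 0.447

Block 1: z(0.5750) = 0.1891, z(0.0875) = -1.3563, d' = 1.5454
Block 2: z(0.6700) = 0.4399, z(0.2550) = -0.6588, d' = 1.0987
Δd' = d'_Block 1 − d'_Block 2 = 1.5454 − 1.0987 = 0.4467
Block 1 has the higher sensitivity.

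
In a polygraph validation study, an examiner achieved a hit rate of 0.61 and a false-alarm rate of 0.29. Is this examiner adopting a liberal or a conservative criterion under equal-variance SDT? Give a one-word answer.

conservative

z(H) = 0.279, z(FA) = -0.553
c = −½·(z(H) + z(FA)) = 0.137
c > 0 → conservative criterion (biased toward responding “no”).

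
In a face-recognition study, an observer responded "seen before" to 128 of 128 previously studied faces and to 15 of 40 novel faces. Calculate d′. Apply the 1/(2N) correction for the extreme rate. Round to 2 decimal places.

The hit rate is 128/128 = 1, so apply the 1/(2N) correction: H → 1 − 1/(2·128) = 0.99609.
z(H) = z(0.99609) = 2.660
z(FA) = z(0.37500) = -0.319
d' = 2.660 − (-0.319) = 2.979

d′ = 2.98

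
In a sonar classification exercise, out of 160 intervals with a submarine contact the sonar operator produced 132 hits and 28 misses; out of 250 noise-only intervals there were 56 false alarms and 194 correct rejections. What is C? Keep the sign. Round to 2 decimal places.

C = -0.09

H = 132/160 = 0.8250
FA = 56/250 = 0.2240
Φ⁻¹(H) = Φ⁻¹(0.8250) = 0.9346
Φ⁻¹(FA) = Φ⁻¹(0.2240) = -0.7588
c = −½·[z(H) + z(FA)] = −0.5 × (0.9346 + (-0.7588)) = -0.0879
c < 0: the sonar operator has a liberal response bias.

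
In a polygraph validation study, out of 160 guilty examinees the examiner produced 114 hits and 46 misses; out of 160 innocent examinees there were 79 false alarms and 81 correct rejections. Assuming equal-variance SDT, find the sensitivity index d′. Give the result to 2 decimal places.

H = 114/160 = 0.7125
FA = 79/160 = 0.4938
z(0.7125) = 0.5607, z(0.4938) = -0.0155
d' = z(H) − z(FA) = 0.5607 − (-0.0155) = 0.5762

d′ = 0.58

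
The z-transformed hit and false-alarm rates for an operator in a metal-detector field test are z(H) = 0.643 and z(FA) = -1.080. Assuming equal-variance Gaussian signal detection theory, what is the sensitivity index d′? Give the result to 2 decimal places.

d′ = 1.72

d' = z(H) − z(FA) = 0.643 − (-1.080) = 1.723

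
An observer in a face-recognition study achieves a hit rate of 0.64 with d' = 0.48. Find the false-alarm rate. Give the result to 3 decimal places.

z(hit rate) = z(0.64) = 0.3585
z(FA) = z(H) − d' = 0.3585 − 0.48 = -0.1215
false-alarm rate = Φ(-0.1215) = 0.4516

false-alarm rate = 0.452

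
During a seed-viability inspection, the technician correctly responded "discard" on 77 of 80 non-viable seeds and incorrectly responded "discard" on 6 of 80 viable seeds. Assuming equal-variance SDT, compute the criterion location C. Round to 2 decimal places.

C = -0.17

H = 77/80 = 0.9625
FA = 6/80 = 0.0750
Φ⁻¹(0.9625) = 1.780, Φ⁻¹(0.0750) = -1.440
c = −½·[z(H) + z(FA)] = −0.5 × (1.780 + (-1.440)) = -0.170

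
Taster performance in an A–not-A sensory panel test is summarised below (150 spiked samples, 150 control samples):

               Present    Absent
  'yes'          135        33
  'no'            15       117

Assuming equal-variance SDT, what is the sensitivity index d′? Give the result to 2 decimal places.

d′ = 2.05

H = 135/150 = 0.9000
FA = 33/150 = 0.2200
z(H) = z(0.9000) = 1.282
z(FA) = z(0.2200) = -0.772
d' = z(H) − z(FA) = 1.282 − (-0.772) = 2.054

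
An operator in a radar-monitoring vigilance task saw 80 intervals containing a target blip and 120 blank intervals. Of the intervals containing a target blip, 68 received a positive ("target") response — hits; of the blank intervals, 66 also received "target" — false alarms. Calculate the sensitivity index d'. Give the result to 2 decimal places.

H = 68/80 = 0.8500
FA = 66/120 = 0.5500
z(0.8500) = 1.036, z(0.5500) = 0.126
d' = z(H) − z(FA) = 1.036 − 0.126 = 0.910

d' = 0.91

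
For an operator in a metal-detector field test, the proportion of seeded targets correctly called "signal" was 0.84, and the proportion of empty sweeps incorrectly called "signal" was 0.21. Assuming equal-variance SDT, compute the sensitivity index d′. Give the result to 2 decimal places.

Φ⁻¹(H) = Φ⁻¹(0.84) = 0.9945
Φ⁻¹(FA) = Φ⁻¹(0.21) = -0.8064
d' = z(H) − z(FA) = 0.9945 − (-0.8064) = 1.8009

d′ = 1.80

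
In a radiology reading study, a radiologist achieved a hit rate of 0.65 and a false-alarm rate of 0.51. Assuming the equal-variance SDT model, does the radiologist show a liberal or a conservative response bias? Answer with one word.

liberal

z(H) = 0.385, z(FA) = 0.025
c = −½·(z(H) + z(FA)) = -0.205
c < 0 → liberal criterion (biased toward responding “yes”).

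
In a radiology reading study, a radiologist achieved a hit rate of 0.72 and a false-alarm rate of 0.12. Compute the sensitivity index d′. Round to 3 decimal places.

d′ = 1.758

z(H) = 0.5828
z(FA) = -1.1750
d' = z(H) − z(FA) = 0.5828 − (-1.1750) = 1.7578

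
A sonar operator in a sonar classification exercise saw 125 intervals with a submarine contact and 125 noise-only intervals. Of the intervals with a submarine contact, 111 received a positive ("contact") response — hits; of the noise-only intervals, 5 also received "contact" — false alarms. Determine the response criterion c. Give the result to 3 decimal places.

c = 0.267

H = 111/125 = 0.8880
FA = 5/125 = 0.0400
Φ⁻¹(H) = 1.2160
Φ⁻¹(FA) = -1.7507
c = −½·[z(H) + z(FA)] = −0.5 × (1.2160 + (-1.7507)) = 0.26735
c > 0: the sonar operator has a conservative response bias.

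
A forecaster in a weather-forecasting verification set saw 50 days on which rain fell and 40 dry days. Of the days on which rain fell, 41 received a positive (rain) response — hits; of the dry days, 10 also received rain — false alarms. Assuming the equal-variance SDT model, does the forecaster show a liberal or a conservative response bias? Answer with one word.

liberal

z(H) = 0.915, z(FA) = -0.674
c = −½·(z(H) + z(FA)) = -0.1205
c < 0 → liberal criterion (biased toward responding “yes”).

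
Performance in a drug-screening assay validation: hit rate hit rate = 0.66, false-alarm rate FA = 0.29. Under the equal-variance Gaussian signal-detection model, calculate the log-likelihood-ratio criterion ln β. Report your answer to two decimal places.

z(H) = 0.412
z(FA) = -0.553
ln β = −½·[z(H)² − z(FA)²] = −0.5 × (0.170 − 0.306) = 0.068

ln β = 0.07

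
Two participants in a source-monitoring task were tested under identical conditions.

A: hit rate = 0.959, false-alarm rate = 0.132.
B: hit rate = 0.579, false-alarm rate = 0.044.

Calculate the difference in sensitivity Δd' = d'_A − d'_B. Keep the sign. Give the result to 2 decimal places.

A: z(0.959) = 1.739, z(0.132) = -1.117, d' = 2.856
B: z(0.579) = 0.199, z(0.044) = -1.706, d' = 1.905
Δd' = d'_A − d'_B = 2.856 − 1.905 = 0.951
A has the higher sensitivity.

Δd' = 0.95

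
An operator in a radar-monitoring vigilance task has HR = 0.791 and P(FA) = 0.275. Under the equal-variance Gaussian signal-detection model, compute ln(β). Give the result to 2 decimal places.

z(H) = 0.810
z(FA) = -0.598
ln β = −½·[z(H)² − z(FA)²] = −0.5 × (0.656 − 0.358) = -0.149

ln β = -0.15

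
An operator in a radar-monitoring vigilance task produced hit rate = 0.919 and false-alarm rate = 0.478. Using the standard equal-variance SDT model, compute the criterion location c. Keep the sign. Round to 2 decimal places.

c = -0.67

z(H) = z(0.919) = 1.398
z(FA) = z(0.478) = -0.055
c = −½·[z(H) + z(FA)] = −0.5 × (1.398 + (-0.055)) = -0.6715
c < 0: the operator has a liberal response bias.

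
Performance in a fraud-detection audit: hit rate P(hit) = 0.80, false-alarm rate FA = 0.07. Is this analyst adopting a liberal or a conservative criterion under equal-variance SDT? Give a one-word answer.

z(H) = 0.842, z(FA) = -1.476
c = −½·(z(H) + z(FA)) = 0.317
c > 0 → conservative criterion (biased toward responding “no”).

conservative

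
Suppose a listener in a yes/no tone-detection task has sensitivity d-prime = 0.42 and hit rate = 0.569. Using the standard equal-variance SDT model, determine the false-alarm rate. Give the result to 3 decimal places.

false-alarm rate = 0.403

z(hit rate) = z(0.569) = 0.1738
z(FA) = z(H) − d' = 0.1738 − 0.42 = -0.2462
false-alarm rate = Φ(-0.2462) = 0.4028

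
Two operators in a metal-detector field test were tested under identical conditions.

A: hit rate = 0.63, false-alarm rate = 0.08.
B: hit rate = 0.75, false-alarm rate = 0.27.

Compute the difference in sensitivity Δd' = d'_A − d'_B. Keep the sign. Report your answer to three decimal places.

A: z(0.63) = 0.3319, z(0.08) = -1.4051, d' = 1.7370
B: z(0.75) = 0.6745, z(0.27) = -0.6128, d' = 1.2873
Δd' = d'_A − d'_B = 1.7370 − 1.2873 = 0.4497
A has the higher sensitivity.

Δd' = 0.450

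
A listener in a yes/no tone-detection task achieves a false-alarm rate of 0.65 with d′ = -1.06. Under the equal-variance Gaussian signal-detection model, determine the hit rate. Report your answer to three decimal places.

hit rate = 0.250

z(false-alarm rate) = z(0.65) = 0.3853
z(H) = z(FA) + d' = 0.3853 + (-1.06) = -0.6747
hit rate = Φ(-0.6747) = 0.2499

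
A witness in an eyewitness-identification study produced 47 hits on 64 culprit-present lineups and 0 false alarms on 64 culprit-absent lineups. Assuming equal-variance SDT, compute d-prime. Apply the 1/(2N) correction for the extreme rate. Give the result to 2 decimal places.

The false-alarm rate is 0/64 = 0, so apply the 1/(2N) correction: FA → 1/(2·64) = 0.00781.
z(H) = z(0.73438) = 0.626
z(FA) = z(0.00781) = -2.418
d' = 0.626 − (-2.418) = 3.044

d-prime = 3.04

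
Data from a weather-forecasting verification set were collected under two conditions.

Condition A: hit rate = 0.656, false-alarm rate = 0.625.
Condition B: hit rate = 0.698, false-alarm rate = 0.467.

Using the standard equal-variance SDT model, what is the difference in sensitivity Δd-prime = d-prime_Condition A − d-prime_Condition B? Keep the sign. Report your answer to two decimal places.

Δd-prime = -0.52

Condition A: z(0.656) = 0.402, z(0.625) = 0.319, d' = 0.083
Condition B: z(0.698) = 0.519, z(0.467) = -0.083, d' = 0.602
Δd' = d'_Condition A − d'_Condition B = 0.083 − 0.602 = -0.519
Condition B has the higher sensitivity.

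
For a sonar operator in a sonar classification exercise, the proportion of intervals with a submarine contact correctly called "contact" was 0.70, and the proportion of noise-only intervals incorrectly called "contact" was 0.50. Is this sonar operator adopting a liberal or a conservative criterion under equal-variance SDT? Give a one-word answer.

z(H) = 0.524, z(FA) = 0.000
c = −½·(z(H) + z(FA)) = -0.262
c < 0 → liberal criterion (biased toward responding “yes”).

liberal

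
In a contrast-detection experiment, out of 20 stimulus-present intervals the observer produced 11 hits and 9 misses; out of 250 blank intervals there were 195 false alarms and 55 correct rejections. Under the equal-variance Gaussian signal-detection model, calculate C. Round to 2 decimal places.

C = -0.45

H = 11/20 = 0.5500
FA = 195/250 = 0.7800
Φ⁻¹(0.5500) = 0.1257, Φ⁻¹(0.7800) = 0.7722
c = −½·[z(H) + z(FA)] = −0.5 × (0.1257 + 0.7722) = -0.44895
c < 0: the observer has a liberal response bias.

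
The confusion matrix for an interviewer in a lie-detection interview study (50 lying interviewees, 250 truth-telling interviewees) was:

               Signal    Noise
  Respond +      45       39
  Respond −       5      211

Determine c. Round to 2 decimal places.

c = -0.14

H = 45/50 = 0.9000
FA = 39/250 = 0.1560
z(H) = z(0.9000) = 1.282
z(FA) = z(0.1560) = -1.011
c = −½·[z(H) + z(FA)] = −0.5 × (1.282 + (-1.011)) = -0.1355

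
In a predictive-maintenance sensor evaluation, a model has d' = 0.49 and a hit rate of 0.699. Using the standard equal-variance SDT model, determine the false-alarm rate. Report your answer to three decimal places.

false-alarm rate = 0.513

z(hit rate) = z(0.699) = 0.5215
z(FA) = z(H) − d' = 0.5215 − 0.49 = 0.0315
false-alarm rate = Φ(0.0315) = 0.5126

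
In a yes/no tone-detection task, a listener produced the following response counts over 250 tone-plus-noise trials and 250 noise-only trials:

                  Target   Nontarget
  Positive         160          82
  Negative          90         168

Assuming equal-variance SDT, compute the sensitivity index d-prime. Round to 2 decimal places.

H = 160/250 = 0.6400
FA = 82/250 = 0.3280
Φ⁻¹(H) = 0.358
Φ⁻¹(FA) = -0.445
d' = z(H) − z(FA) = 0.358 − (-0.445) = 0.803

d-prime = 0.80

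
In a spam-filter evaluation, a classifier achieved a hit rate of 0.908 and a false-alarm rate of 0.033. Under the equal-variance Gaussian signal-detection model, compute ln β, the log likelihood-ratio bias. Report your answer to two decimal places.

ln β = 0.81

Φ⁻¹(H) = Φ⁻¹(0.908) = 1.329
Φ⁻¹(FA) = Φ⁻¹(0.033) = -1.838
ln β = −½·[z(H)² − z(FA)²] = −0.5 × (1.766 − 3.378) = 0.806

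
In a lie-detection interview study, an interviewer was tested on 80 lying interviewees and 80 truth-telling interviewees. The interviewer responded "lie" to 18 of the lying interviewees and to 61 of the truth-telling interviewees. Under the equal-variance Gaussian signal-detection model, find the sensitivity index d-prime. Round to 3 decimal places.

d-prime = -1.470

H = 18/80 = 0.2250
FA = 61/80 = 0.7625
z(0.2250) = -0.7554, z(0.7625) = 0.7144
d' = z(H) − z(FA) = -0.7554 − 0.7144 = -1.4698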